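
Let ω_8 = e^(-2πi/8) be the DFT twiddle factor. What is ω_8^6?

ω_8^6 = e^(-2πi·6/8)
= cos(-2π·6/8) + i·sin(-2π·6/8)
= cos(-12π/8) + i·sin(-12π/8)

ω_8^6 = cos(-12π/8) + i·sin(-12π/8) = 1i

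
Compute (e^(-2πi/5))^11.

Since ω_5^5 = 1, powers reduce modulo 5.
11 mod 5 = 1
So ω_5^11 = ω_5^1 = e^(-2πi·1/5)

ω_5^11 = ω_5^1 = 0.3090-0.9511i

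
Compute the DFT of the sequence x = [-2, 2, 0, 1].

X[k] = Σ(n=0 to 3) x[n] · ω_4^(nk)
where ω_4 = e^(-2πi/4)

Computing each X[k]:
X[0] = 1
X[1] = -2-1i
X[2] = -5
X[3] = -2+1i

X = [1, -2-1i, -5, -2+1i]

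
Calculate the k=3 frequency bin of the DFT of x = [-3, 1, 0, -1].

X[3] = Σ(n=0 to 3) x[n] · ω_4^(3n) where ω_4 = e^(-2πi/4)
= (-3)·ω_4^0 + (1)·ω_4^3 + (0)·ω_4^6 + (-1)·ω_4^9

X[3] = -3+2i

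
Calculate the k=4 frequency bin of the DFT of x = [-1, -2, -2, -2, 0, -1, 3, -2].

X[4] = Σ(n=0 to 7) x[n] · ω_8^(4n) where ω_8 = e^(-2πi/8)
= (-1)·ω_8^0 + (-2)·ω_8^4 + (-2)·ω_8^8 + (-2)·ω_8^12 + (0)·ω_8^16 + (-1)·ω_8^20 + (3)·ω_8^24 + (-2)·ω_8^28

X[4] = 7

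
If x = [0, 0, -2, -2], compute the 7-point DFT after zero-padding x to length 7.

Original 4-point DFT: [-4, 2-2i, 0, 2+2i]
Zero-padded 7-point DFT provides frequency interpolation.

DFT_7([x, 0, ...]) = [-4, 2.2470+2.8176i, 0.5550-2.4314i, -0.8019+0.3862i, -0.8019-0.3862i, 0.5550+2.4314i, 2.2470-2.8176i]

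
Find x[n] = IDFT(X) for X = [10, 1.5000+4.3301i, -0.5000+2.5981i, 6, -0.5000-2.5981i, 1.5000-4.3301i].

x[n] = (1/6) Σ(k=0 to 5) X[k] · e^(2πikn/6)

Computing each x[n]:
x[0] = 3
x[1] = -1
x[2] = 2
x[3] = 0
x[4] = 3
x[5] = 3

x = [3, -1, 2, 0, 3, 3]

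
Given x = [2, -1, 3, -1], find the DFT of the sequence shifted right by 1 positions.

Time shift by 1: X_shifted[k] = ω_4^(1k) · X[k]
Shifted x = [-1, 2, -1, 3]

DFT(x[n-1]) = [3, 1i, -7, -1i]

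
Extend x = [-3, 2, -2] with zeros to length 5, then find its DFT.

Original 3-point DFT: [-3, -3.0000-3.4641i, -3.0000+3.4641i]
Zero-padded 5-point DFT provides frequency interpolation.

DFT_5([x, 0, ...]) = [-3, -0.7639-0.7265i, -5.2361-3.0777i, -5.2361+3.0777i, -0.7639+0.7265i]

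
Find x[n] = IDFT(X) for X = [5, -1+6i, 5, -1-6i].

x[n] = (1/4) Σ(k=0 to 3) X[k] · e^(2πikn/4)

Computing each x[n]:
x[0] = 2
x[1] = -3
x[2] = 3
x[3] = 3

x = [2, -3, 3, 3]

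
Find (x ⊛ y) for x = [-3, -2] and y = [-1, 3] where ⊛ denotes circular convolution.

(x ⊛ y)[n] = Σ(m=0 to 1) x[m] · y[(n-m) mod 2]

Computing each output sample:
(x ⊛ y)[0] = -3
(x ⊛ y)[1] = -7

x ⊛ y = [-3, -7]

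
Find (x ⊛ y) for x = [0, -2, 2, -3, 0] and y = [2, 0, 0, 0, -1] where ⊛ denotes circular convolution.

(x ⊛ y)[n] = Σ(m=0 to 4) x[m] · y[(n-m) mod 5]

Computing each output sample:
(x ⊛ y)[0] = 2
(x ⊛ y)[1] = -6
(x ⊛ y)[2] = 7
(x ⊛ y)[3] = -6
(x ⊛ y)[4] = 0

x ⊛ y = [2, -6, 7, -6, 0]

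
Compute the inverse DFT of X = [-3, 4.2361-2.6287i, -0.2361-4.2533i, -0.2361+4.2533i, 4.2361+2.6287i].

x[n] = (1/5) Σ(k=0 to 4) X[k] · e^(2πikn/5)

Computing each x[n]:
x[0] = 1
x[1] = 2
x[2] = -3
x[3] = -1
x[4] = -2

x = [1, 2, -3, -1, -2]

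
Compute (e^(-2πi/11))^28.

Since ω_11^11 = 1, powers reduce modulo 11.
28 mod 11 = 6
So ω_11^28 = ω_11^6 = e^(-2πi·6/11)

ω_11^28 = ω_11^6 = -0.9595+0.2817i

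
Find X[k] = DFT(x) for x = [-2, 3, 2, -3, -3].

X[k] = Σ(n=0 to 4) x[n] · ω_5^(nk)
where ω_5 = e^(-2πi/5)

Computing each X[k]:
X[0] = -3
X[1] = -1.1910-8.6453i
X[2] = -2.3090+1.2286i
X[3] = -2.3090-1.2286i
X[4] = -1.1910+8.6453i

X = [-3, -1.1910-8.6453i, -2.3090+1.2286i, -2.3090-1.2286i, -1.1910+8.6453i]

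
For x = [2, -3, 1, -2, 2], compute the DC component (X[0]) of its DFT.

X[0] = Σ(n=0 to 4) x[n] · ω_5^0 = Σ x[n]
= (2) + (-3) + (1) + (-2) + (2)

X[0] = 0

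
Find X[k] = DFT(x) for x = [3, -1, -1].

X[k] = Σ(n=0 to 2) x[n] · ω_3^(nk)
where ω_3 = e^(-2πi/3)

Computing each X[k]:
X[0] = 1
X[1] = 4
X[2] = 4

X = [1, 4, 4]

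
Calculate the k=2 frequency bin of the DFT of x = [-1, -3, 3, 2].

X[2] = Σ(n=0 to 3) x[n] · ω_4^(2n) where ω_4 = e^(-2πi/4)
= (-1)·ω_4^0 + (-3)·ω_4^2 + (3)·ω_4^4 + (2)·ω_4^6

X[2] = 3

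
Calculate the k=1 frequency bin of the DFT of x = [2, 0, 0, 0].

X[1] = Σ(n=0 to 3) x[n] · ω_4^(1n) where ω_4 = e^(-2πi/4)
= (2)·ω_4^0 + (0)·ω_4^1 + (0)·ω_4^2 + (0)·ω_4^3

X[1] = 2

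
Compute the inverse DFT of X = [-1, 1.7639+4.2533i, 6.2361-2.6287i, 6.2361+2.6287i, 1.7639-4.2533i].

x[n] = (1/5) Σ(k=0 to 4) X[k] · e^(2πikn/5)

Computing each x[n]:
x[0] = 3
x[1] = -3
x[2] = -2
x[3] = 2
x[4] = -1

x = [3, -3, -2, 2, -1]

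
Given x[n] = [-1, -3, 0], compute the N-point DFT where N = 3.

X[k] = Σ(n=0 to 2) x[n] · ω_3^(nk)
where ω_3 = e^(-2πi/3)

Computing each X[k]:
X[0] = -4
X[1] = 0.5000+2.5981i
X[2] = 0.5000-2.5981i

X = [-4, 0.5000+2.5981i, 0.5000-2.5981i]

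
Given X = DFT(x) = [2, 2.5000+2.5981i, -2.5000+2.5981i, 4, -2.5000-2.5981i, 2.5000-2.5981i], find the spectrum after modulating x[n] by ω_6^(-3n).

Modulation property: DFT(ω_6^(-3n)·x[n]) = X[(k-3) mod 6], so circularly shift X by 3 positions.

X[k-3] = [4, -2.5000-2.5981i, 2.5000-2.5981i, 2, 2.5000+2.5981i, -2.5000+2.5981i]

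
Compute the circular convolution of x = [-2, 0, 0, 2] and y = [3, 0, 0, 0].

(x ⊛ y)[n] = Σ(m=0 to 3) x[m] · y[(n-m) mod 4]

Computing each output sample:
(x ⊛ y)[0] = -6
(x ⊛ y)[1] = 0
(x ⊛ y)[2] = 0
(x ⊛ y)[3] = 6

x ⊛ y = [-6, 0, 0, 6]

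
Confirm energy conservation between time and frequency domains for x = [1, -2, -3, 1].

Time domain:
Σ|x[n]|² = |1|² + |-2|² + |-3|² + |1|² = 15.0000

Frequency domain:
(1/4)Σ|X[k]|² = (1/4)(|-3|² + |4+3i|² + |-1|² + |4-3i|²) = (1/4)·60.0000 = 15.0000

Both sides agree, confirming Parseval's theorem.

Σ|x[n]|² = (1/N)Σ|X[k]|² = 15.0000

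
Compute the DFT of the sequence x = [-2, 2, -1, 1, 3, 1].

X[k] = Σ(n=0 to 5) x[n] · ω_6^(nk)
where ω_6 = e^(-2πi/6)

Computing each X[k]:
X[0] = 4
X[1] = -2.5000+2.5981i
X[2] = -3.5000-4.3301i
X[3] = -4
X[4] = -3.5000+4.3301i
X[5] = -2.5000-2.5981i

X = [4, -2.5000+2.5981i, -3.5000-4.3301i, -4, -3.5000+4.3301i, -2.5000-2.5981i]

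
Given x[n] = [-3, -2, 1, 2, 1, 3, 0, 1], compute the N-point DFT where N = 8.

X[k] = Σ(n=0 to 7) x[n] · ω_8^(nk)
where ω_8 = e^(-2πi/8)

Computing each X[k]:
X[0] = 3
X[1] = -8.2426+1.8284i
X[2] = -3+2i
X[3] = 0.2426+3.8284i
X[4] = -5
X[5] = 0.2426-3.8284i
X[6] = -3-2i
X[7] = -8.2426-1.8284i

X = [3, -8.2426+1.8284i, -3+2i, 0.2426+3.8284i, -5, 0.2426-3.8284i, -3-2i, -8.2426-1.8284i]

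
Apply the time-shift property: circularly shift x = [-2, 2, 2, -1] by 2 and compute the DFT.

Time shift by 2: X_shifted[k] = ω_4^(2k) · X[k]
Shifted x = [2, -1, -2, 2]

DFT(x[n-2]) = [1, 4+3i, -1, 4-3i]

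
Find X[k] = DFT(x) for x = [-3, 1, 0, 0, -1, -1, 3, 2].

X[k] = Σ(n=0 to 7) x[n] · ω_8^(nk)
where ω_8 = e^(-2πi/8)

Computing each X[k]:
X[0] = 1
X[1] = 0.8284+3.0000i
X[2] = -7+2i
X[3] = -4.8284-3.0000i
X[4] = -3
X[5] = -4.8284+3.0000i
X[6] = -7-2i
X[7] = 0.8284-3.0000i

X = [1, 0.8284+3.0000i, -7+2i, -4.8284-3.0000i, -3, -4.8284+3.0000i, -7-2i, 0.8284-3.0000i]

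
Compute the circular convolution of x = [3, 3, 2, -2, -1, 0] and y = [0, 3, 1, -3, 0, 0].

(x ⊛ y)[n] = Σ(m=0 to 5) x[m] · y[(n-m) mod 6]

Computing each output sample:
(x ⊛ y)[0] = 5
(x ⊛ y)[1] = 12
(x ⊛ y)[2] = 12
(x ⊛ y)[3] = 0
(x ⊛ y)[4] = -13
(x ⊛ y)[5] = -11

x ⊛ y = [5, 12, 12, 0, -13, -11]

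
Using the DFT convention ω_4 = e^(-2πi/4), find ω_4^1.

ω_4^1 = e^(-2πi·1/4)
= cos(-2π·1/4) + i·sin(-2π·1/4)
= cos(-2π/4) + i·sin(-2π/4)

ω_4^1 = cos(-2π/4) + i·sin(-2π/4) = -1i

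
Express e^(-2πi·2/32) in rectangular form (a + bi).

ω_32^2 = e^(-2πi·2/32)
= cos(-2π·2/32) + i·sin(-2π·2/32)
= cos(-4π/32) + i·sin(-4π/32)

ω_32^2 = cos(-4π/32) + i·sin(-4π/32) = 0.9239-0.3827i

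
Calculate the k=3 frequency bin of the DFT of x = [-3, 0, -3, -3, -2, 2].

X[3] = Σ(n=0 to 5) x[n] · ω_6^(3n) where ω_6 = e^(-2πi/6)
= (-3)·ω_6^0 + (0)·ω_6^3 + (-3)·ω_6^6 + (-3)·ω_6^9 + (-2)·ω_6^12 + (2)·ω_6^15

X[3] = -7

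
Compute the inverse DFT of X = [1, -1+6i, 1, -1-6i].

x[n] = (1/4) Σ(k=0 to 3) X[k] · e^(2πikn/4)

Computing each x[n]:
x[0] = 0
x[1] = -3
x[2] = 1
x[3] = 3

x = [0, -3, 1, 3]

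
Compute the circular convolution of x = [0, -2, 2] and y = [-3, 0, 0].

(x ⊛ y)[n] = Σ(m=0 to 2) x[m] · y[(n-m) mod 3]

Computing each output sample:
(x ⊛ y)[0] = 0
(x ⊛ y)[1] = 6
(x ⊛ y)[2] = -6

x ⊛ y = [0, 6, -6]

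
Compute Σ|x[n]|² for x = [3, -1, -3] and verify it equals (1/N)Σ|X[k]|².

Time domain:
Σ|x[n]|² = |3|² + |-1|² + |-3|² = 19.0000

Frequency domain:
(1/3)Σ|X[k]|² = (1/3)(|-1|² + |5.0000-1.7321i|² + |5.0000+1.7321i|²) = (1/3)·57.0000 = 19.0000

Both sides agree, confirming Parseval's theorem.

Σ|x[n]|² = (1/N)Σ|X[k]|² = 19.0000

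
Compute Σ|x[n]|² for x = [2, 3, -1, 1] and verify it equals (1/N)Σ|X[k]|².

Time domain:
Σ|x[n]|² = |2|² + |3|² + |-1|² + |1|² = 15.0000

Frequency domain:
(1/4)Σ|X[k]|² = (1/4)(|5|² + |3-2i|² + |-3|² + |3+2i|²) = (1/4)·60.0000 = 15.0000

Both sides agree, confirming Parseval's theorem.

Σ|x[n]|² = (1/N)Σ|X[k]|² = 15.0000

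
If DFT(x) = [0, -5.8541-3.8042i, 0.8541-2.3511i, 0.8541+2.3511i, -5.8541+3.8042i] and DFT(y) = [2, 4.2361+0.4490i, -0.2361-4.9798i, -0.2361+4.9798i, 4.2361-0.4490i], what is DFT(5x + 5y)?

By linearity: DFT(5x + 5y) = 5·DFT(x) + 5·DFT(y)
= 5·[0, -5.8541-3.8042i, 0.8541-2.3511i, 0.8541+2.3511i, -5.8541+3.8042i] + 5·[2, 4.2361+0.4490i, -0.2361-4.9798i, -0.2361+4.9798i, 4.2361-0.4490i]

Computing element-wise:
Z[0] = 5·(0) + 5·(2) = 10
Z[1] = 5·(-5.8541-3.8042i) + 5·(4.2361+0.4490i) = -8.0900-16.7760i
Z[2] = 5·(0.8541-2.3511i) + 5·(-0.2361-4.9798i) = 3.0900-36.6545i
Z[3] = 5·(0.8541+2.3511i) + 5·(-0.2361+4.9798i) = 3.0900+36.6545i
Z[4] = 5·(-5.8541+3.8042i) + 5·(4.2361-0.4490i) = -8.0900+16.7760i

DFT(5x + 5y) = 5·X + 5·Y = [10, -8.0900-16.7760i, 3.0900-36.6545i, 3.0900+36.6545i, -8.0900+16.7760i]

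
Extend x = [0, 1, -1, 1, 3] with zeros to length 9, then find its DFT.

Original 5-point DFT: [4, 1.2361+3.0777i, -3.2361-0.7265i, -3.2361+0.7265i, 1.2361-3.0777i]
Zero-padded 9-point DFT provides frequency interpolation.

DFT_9([x, 0, ...]) = [4, -2.7267-1.5501i, 2.9115+2.1516i, -0.5000-4.3301i, -1.6848+1.1036i, -1.6848-1.1036i, -0.5000+4.3301i, 2.9115-2.1516i, -2.7267+1.5501i]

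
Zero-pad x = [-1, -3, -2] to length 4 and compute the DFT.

Original 3-point DFT: [-6, 1.5000+0.8660i, 1.5000-0.8660i]
Zero-padded 4-point DFT provides frequency interpolation.

DFT_4([x, 0, ...]) = [-6, 1+3i, 0, 1-3i]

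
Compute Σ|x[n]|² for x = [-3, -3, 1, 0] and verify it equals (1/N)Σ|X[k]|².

Time domain:
Σ|x[n]|² = |-3|² + |-3|² + |1|² + |0|² = 19.0000

Frequency domain:
(1/4)Σ|X[k]|² = (1/4)(|-5|² + |-4+3i|² + |1|² + |-4-3i|²) = (1/4)·76.0000 = 19.0000

Both sides agree, confirming Parseval's theorem.

Σ|x[n]|² = (1/N)Σ|X[k]|² = 19.0000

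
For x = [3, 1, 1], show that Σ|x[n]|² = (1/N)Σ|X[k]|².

Time domain:
Σ|x[n]|² = |3|² + |1|² + |1|² = 11.0000

Frequency domain:
(1/3)Σ|X[k]|² = (1/3)(|5|² + |2|² + |2|²) = (1/3)·33.0000 = 11.0000

Both sides agree, confirming Parseval's theorem.

Σ|x[n]|² = (1/N)Σ|X[k]|² = 11.0000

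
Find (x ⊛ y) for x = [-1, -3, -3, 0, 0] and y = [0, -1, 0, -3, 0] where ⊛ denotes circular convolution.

(x ⊛ y)[n] = Σ(m=0 to 4) x[m] · y[(n-m) mod 5]

Computing each output sample:
(x ⊛ y)[0] = 9
(x ⊛ y)[1] = 1
(x ⊛ y)[2] = 3
(x ⊛ y)[3] = 6
(x ⊛ y)[4] = 9

x ⊛ y = [9, 1, 3, 6, 9]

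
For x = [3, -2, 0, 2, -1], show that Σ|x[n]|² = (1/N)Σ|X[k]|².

Time domain:
Σ|x[n]|² = |3|² + |-2|² + |0|² + |2|² + |-1|² = 18.0000

Frequency domain:
(1/5)Σ|X[k]|² = (1/5)(|2|² + |0.4549+2.1266i|² + |6.0451-1.3143i|² + |6.0451+1.3143i|² + |0.4549-2.1266i|²) = (1/5)·90.0000 = 18.0000

Both sides agree, confirming Parseval's theorem.

Σ|x[n]|² = (1/N)Σ|X[k]|² = 18.0000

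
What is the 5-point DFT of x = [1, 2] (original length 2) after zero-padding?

Original 2-point DFT: [3, -1]
Zero-padded 5-point DFT provides frequency interpolation.

DFT_5([x, 0, ...]) = [3, 1.6180-1.9021i, -0.6180-1.1756i, -0.6180+1.1756i, 1.6180+1.9021i]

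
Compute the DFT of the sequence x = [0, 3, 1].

X[k] = Σ(n=0 to 2) x[n] · ω_3^(nk)
where ω_3 = e^(-2πi/3)

Computing each X[k]:
X[0] = 4
X[1] = -2.0000-1.7321i
X[2] = -2.0000+1.7321i

X = [4, -2.0000-1.7321i, -2.0000+1.7321i]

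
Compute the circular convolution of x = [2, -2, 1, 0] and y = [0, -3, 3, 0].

(x ⊛ y)[n] = Σ(m=0 to 3) x[m] · y[(n-m) mod 4]

Computing each output sample:
(x ⊛ y)[0] = 3
(x ⊛ y)[1] = -6
(x ⊛ y)[2] = 12
(x ⊛ y)[3] = -9

x ⊛ y = [3, -6, 12, -9]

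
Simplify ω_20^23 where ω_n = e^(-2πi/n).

Since ω_20^20 = 1, powers reduce modulo 20.
23 mod 20 = 3
So ω_20^23 = ω_20^3 = e^(-2πi·3/20)

ω_20^23 = ω_20^3 = 0.5878-0.8090i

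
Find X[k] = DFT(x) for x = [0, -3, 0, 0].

X[k] = Σ(n=0 to 3) x[n] · ω_4^(nk)
where ω_4 = e^(-2πi/4)

Computing each X[k]:
X[0] = -3
X[1] = 3i
X[2] = 3
X[3] = -3i

X = [-3, 3i, 3, -3i]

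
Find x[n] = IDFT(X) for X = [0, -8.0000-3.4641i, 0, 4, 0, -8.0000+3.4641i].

x[n] = (1/6) Σ(k=0 to 5) X[k] · e^(2πikn/6)

Computing each x[n]:
x[0] = -2
x[1] = -1
x[2] = 3
x[3] = 2
x[4] = 1
x[5] = -3

x = [-2, -1, 3, 2, 1, -3]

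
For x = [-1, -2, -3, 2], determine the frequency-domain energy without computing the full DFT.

Parseval: Σ|x[n]|² = (1/N)Σ|X[k]|², so Σ|X[k]|² = N·Σ|x[n]|² = 4·18.0000

Σ|X[k]|² = N·Σ|x[n]|² = 4·18.0000 = 72.0000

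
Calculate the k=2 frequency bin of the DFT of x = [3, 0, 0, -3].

X[2] = Σ(n=0 to 3) x[n] · ω_4^(2n) where ω_4 = e^(-2πi/4)
= (3)·ω_4^0 + (0)·ω_4^2 + (0)·ω_4^4 + (-3)·ω_4^6

X[2] = 6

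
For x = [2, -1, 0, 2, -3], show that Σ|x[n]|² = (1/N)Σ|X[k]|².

Time domain:
Σ|x[n]|² = |2|² + |-1|² + |0|² + |2|² + |-3|² = 18.0000

Frequency domain:
(1/5)Σ|X[k]|² = (1/5)(|0|² + |-0.8541-0.7265i|² + |5.8541-3.0777i|² + |5.8541+3.0777i|² + |-0.8541+0.7265i|²) = (1/5)·90.0000 = 18.0000

Both sides agree, confirming Parseval's theorem.

Σ|x[n]|² = (1/N)Σ|X[k]|² = 18.0000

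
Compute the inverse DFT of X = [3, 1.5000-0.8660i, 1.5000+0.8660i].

x[n] = (1/3) Σ(k=0 to 2) X[k] · e^(2πikn/3)

Computing each x[n]:
x[0] = 2
x[1] = 1
x[2] = 0

x = [2, 1, 0]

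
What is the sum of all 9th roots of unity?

Sum of all nth roots of unity equals 0 for n > 1 (geometric series with r ≠ 1).

0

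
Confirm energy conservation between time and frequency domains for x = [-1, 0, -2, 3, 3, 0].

Time domain:
Σ|x[n]|² = |-1|² + |0|² + |-2|² + |3|² + |3|² + |0|² = 23.0000

Frequency domain:
(1/6)Σ|X[k]|² = (1/6)(|3|² + |-4.5000+4.3301i|² + |1.5000-4.3301i|² + |-3|² + |1.5000+4.3301i|² + |-4.5000-4.3301i|²) = (1/6)·138.0000 = 23.0000

Both sides agree, confirming Parseval's theorem.

Σ|x[n]|² = (1/N)Σ|X[k]|² = 23.0000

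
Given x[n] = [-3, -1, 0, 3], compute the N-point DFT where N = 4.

X[k] = Σ(n=0 to 3) x[n] · ω_4^(nk)
where ω_4 = e^(-2πi/4)

Computing each X[k]:
X[0] = -1
X[1] = -3+4i
X[2] = -5
X[3] = -3-4i

X = [-1, -3+4i, -5, -3-4i]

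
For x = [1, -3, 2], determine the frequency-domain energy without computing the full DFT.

Parseval: Σ|x[n]|² = (1/N)Σ|X[k]|², so Σ|X[k]|² = N·Σ|x[n]|² = 3·14.0000

Σ|X[k]|² = N·Σ|x[n]|² = 3·14.0000 = 42.0000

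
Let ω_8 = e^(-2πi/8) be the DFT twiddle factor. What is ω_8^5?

ω_8^5 = e^(-2πi·5/8)
= cos(-2π·5/8) + i·sin(-2π·5/8)
= cos(-10π/8) + i·sin(-10π/8)

ω_8^5 = cos(-10π/8) + i·sin(-10π/8) = -0.7071+0.7071i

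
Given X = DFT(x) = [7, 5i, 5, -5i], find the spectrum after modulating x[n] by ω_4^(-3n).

Modulation property: DFT(ω_4^(-3n)·x[n]) = X[(k-3) mod 4], so circularly shift X by 3 positions.

X[k-3] = [5i, 5, -5i, 7]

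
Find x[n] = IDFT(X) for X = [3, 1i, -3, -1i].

x[n] = (1/4) Σ(k=0 to 3) X[k] · e^(2πikn/4)

Computing each x[n]:
x[0] = 0
x[1] = 1
x[2] = 0
x[3] = 2

x = [0, 1, 0, 2]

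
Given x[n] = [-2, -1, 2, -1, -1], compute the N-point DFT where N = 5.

X[k] = Σ(n=0 to 4) x[n] · ω_5^(nk)
where ω_5 = e^(-2πi/5)

Computing each X[k]:
X[0] = -3
X[1] = -3.4271-1.7634i
X[2] = -0.0729+2.8532i
X[3] = -0.0729-2.8532i
X[4] = -3.4271+1.7634i

X = [-3, -3.4271-1.7634i, -0.0729+2.8532i, -0.0729-2.8532i, -3.4271+1.7634i]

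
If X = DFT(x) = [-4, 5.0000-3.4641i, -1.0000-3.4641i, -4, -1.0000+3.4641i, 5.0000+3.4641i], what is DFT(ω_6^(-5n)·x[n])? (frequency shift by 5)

Modulation property: DFT(ω_6^(-5n)·x[n]) = X[(k-5) mod 6], so circularly shift X by 5 positions.

X[k-5] = [5.0000-3.4641i, -1.0000-3.4641i, -4, -1.0000+3.4641i, 5.0000+3.4641i, -4]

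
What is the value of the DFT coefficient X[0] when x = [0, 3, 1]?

X[0] = Σ(n=0 to 2) x[n] · ω_3^0 = Σ x[n]
= (0) + (3) + (1)

X[0] = 4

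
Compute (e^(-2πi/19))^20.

Since ω_19^19 = 1, powers reduce modulo 19.
20 mod 19 = 1
So ω_19^20 = ω_19^1 = e^(-2πi·1/19)

ω_19^20 = ω_19^1 = 0.9458-0.3247i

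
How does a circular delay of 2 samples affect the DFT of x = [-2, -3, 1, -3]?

Time shift by 2: X_shifted[k] = ω_4^(2k) · X[k]
Shifted x = [1, -3, -2, -3]

DFT(x[n-2]) = [-7, 3, 5, 3]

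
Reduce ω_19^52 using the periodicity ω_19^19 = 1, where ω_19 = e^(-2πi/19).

Since ω_19^19 = 1, powers reduce modulo 19.
52 mod 19 = 14
So ω_19^52 = ω_19^14 = e^(-2πi·14/19)

ω_19^52 = ω_19^14 = -0.0826+0.9966i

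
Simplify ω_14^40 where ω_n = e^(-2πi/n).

Since ω_14^14 = 1, powers reduce modulo 14.
40 mod 14 = 12
So ω_14^40 = ω_14^12 = e^(-2πi·12/14)

ω_14^40 = ω_14^12 = 0.6235+0.7818i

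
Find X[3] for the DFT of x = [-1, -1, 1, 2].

X[3] = Σ(n=0 to 3) x[n] · ω_4^(3n) where ω_4 = e^(-2πi/4)
= (-1)·ω_4^0 + (-1)·ω_4^3 + (1)·ω_4^6 + (2)·ω_4^9

X[3] = -2-3i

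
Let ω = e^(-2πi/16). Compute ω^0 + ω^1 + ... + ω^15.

Sum of all nth roots of unity equals 0 for n > 1 (geometric series with r ≠ 1).

0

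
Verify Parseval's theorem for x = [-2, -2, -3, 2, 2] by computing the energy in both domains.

Time domain:
Σ|x[n]|² = |-2|² + |-2|² + |-3|² + |2|² + |2|² = 25.0000

Frequency domain:
(1/5)Σ|X[k]|² = (1/5)(|-3|² + |-1.1910+6.7432i|² + |-2.3090-2.4041i|² + |-2.3090+2.4041i|² + |-1.1910-6.7432i|²) = (1/5)·125.0000 = 25.0000

Both sides agree, confirming Parseval's theorem.

Σ|x[n]|² = (1/N)Σ|X[k]|² = 25.0000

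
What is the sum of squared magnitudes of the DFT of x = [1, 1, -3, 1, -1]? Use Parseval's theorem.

Parseval: Σ|x[n]|² = (1/N)Σ|X[k]|², so Σ|X[k]|² = N·Σ|x[n]|² = 5·13.0000

Σ|X[k]|² = N·Σ|x[n]|² = 5·13.0000 = 65.0000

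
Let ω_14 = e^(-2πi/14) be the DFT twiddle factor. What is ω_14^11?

ω_14^11 = e^(-2πi·11/14)
= cos(-2π·11/14) + i·sin(-2π·11/14)
= cos(-22π/14) + i·sin(-22π/14)

ω_14^11 = cos(-22π/14) + i·sin(-22π/14) = 0.2225+0.9749i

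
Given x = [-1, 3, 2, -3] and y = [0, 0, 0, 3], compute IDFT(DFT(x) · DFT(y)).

(x ⊛ y)[n] = Σ(m=0 to 3) x[m] · y[(n-m) mod 4]

Computing each output sample:
(x ⊛ y)[0] = 9
(x ⊛ y)[1] = 6
(x ⊛ y)[2] = -9
(x ⊛ y)[3] = -3

x ⊛ y = [9, 6, -9, -3]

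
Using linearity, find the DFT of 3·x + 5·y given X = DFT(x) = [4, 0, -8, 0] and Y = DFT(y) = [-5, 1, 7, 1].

By linearity: DFT(3x + 5y) = 3·DFT(x) + 5·DFT(y)
= 3·[4, 0, -8, 0] + 5·[-5, 1, 7, 1]

Computing element-wise:
Z[0] = 3·(4) + 5·(-5) = -13
Z[1] = 3·(0) + 5·(1) = 5
Z[2] = 3·(-8) + 5·(7) = 11
Z[3] = 3·(0) + 5·(1) = 5

DFT(3x + 5y) = 3·X + 5·Y = [-13, 5, 11, 5]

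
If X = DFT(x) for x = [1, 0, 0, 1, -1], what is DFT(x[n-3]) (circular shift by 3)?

Time shift by 3: X_shifted[k] = ω_5^(3k) · X[k]
Shifted x = [0, 1, -1, 1, 0]

DFT(x[n-3]) = [1, 0.3090+0.2245i, -0.8090-2.4899i, -0.8090+2.4899i, 0.3090-0.2245i]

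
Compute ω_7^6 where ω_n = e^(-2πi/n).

ω_7^6 = e^(-2πi·6/7)
= cos(-2π·6/7) + i·sin(-2π·6/7)
= cos(-12π/7) + i·sin(-12π/7)

ω_7^6 = cos(-12π/7) + i·sin(-12π/7) = 0.6235+0.7818i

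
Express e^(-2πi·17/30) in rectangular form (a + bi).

ω_30^17 = e^(-2πi·17/30)
= cos(-2π·17/30) + i·sin(-2π·17/30)
= cos(-34π/30) + i·sin(-34π/30)

ω_30^17 = cos(-34π/30) + i·sin(-34π/30) = -0.9135+0.4067i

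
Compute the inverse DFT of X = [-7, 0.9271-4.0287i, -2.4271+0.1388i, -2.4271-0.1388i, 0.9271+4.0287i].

x[n] = (1/5) Σ(k=0 to 4) X[k] · e^(2πikn/5)

Computing each x[n]:
x[0] = -2
x[1] = 1
x[2] = -1
x[3] = -3
x[4] = -2

x = [-2, 1, -1, -3, -2]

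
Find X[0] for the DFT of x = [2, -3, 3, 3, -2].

X[0] = Σ(n=0 to 4) x[n] · ω_5^0 = Σ x[n]
= (2) + (-3) + (3) + (3) + (-2)

X[0] = 3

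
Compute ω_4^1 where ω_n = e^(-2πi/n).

ω_4^1 = e^(-2πi·1/4)
= cos(-2π·1/4) + i·sin(-2π·1/4)
= cos(-2π/4) + i·sin(-2π/4)

ω_4^1 = cos(-2π/4) + i·sin(-2π/4) = -1i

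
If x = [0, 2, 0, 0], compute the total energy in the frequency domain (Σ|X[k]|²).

Parseval: Σ|x[n]|² = (1/N)Σ|X[k]|², so Σ|X[k]|² = N·Σ|x[n]|² = 4·4.0000

Σ|X[k]|² = N·Σ|x[n]|² = 4·4.0000 = 16.0000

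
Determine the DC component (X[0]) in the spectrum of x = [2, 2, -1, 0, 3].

X[0] = Σ(n=0 to 4) x[n] · ω_5^0 = Σ x[n]
= (2) + (2) + (-1) + (0) + (3)

X[0] = 6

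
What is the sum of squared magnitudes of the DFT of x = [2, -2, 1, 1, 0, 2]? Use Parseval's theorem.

Parseval: Σ|x[n]|² = (1/N)Σ|X[k]|², so Σ|X[k]|² = N·Σ|x[n]|² = 6·14.0000

Σ|X[k]|² = N·Σ|x[n]|² = 6·14.0000 = 84.0000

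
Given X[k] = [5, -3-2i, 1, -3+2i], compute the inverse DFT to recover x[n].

x[n] = (1/4) Σ(k=0 to 3) X[k] · e^(2πikn/4)

Computing each x[n]:
x[0] = 0
x[1] = 2
x[2] = 3
x[3] = 0

x = [0, 2, 3, 0]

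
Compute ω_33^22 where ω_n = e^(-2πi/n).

ω_33^22 = e^(-2πi·22/33)
= cos(-2π·22/33) + i·sin(-2π·22/33)
= cos(-44π/33) + i·sin(-44π/33)

ω_33^22 = cos(-44π/33) + i·sin(-44π/33) = -0.5000+0.8660i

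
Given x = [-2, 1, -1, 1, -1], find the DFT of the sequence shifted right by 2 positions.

Time shift by 2: X_shifted[k] = ω_5^(2k) · X[k]
Shifted x = [1, -1, -2, 1, -1]

DFT(x[n-2]) = [-2, 1.1910+1.7634i, 2.3090-2.8532i, 2.3090+2.8532i, 1.1910-1.7634i]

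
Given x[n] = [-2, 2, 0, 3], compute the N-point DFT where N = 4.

X[k] = Σ(n=0 to 3) x[n] · ω_4^(nk)
where ω_4 = e^(-2πi/4)

Computing each X[k]:
X[0] = 3
X[1] = -2+1i
X[2] = -7
X[3] = -2-1i

X = [3, -2+1i, -7, -2-1i]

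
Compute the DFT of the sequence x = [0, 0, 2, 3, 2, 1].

X[k] = Σ(n=0 to 5) x[n] · ω_6^(nk)
where ω_6 = e^(-2πi/6)

Computing each X[k]:
X[0] = 8
X[1] = -4.5000+0.8660i
X[2] = 0.5000+0.8660i
X[3] = 0
X[4] = 0.5000-0.8660i
X[5] = -4.5000-0.8660i

X = [8, -4.5000+0.8660i, 0.5000+0.8660i, 0, 0.5000-0.8660i, -4.5000-0.8660i]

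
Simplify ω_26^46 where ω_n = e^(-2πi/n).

Since ω_26^26 = 1, powers reduce modulo 26.
46 mod 26 = 20
So ω_26^46 = ω_26^20 = e^(-2πi·20/26)

ω_26^46 = ω_26^20 = 0.1205+0.9927i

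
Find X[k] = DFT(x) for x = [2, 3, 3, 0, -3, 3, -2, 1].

X[k] = Σ(n=0 to 7) x[n] · ω_8^(nk)
where ω_8 = e^(-2πi/8)

Computing each X[k]:
X[0] = 7
X[1] = 5.7071-4.2929i
X[2] = -2-5i
X[3] = 4.2929+5.7071i
X[4] = -7
X[5] = 4.2929-5.7071i
X[6] = -2+5i
X[7] = 5.7071+4.2929i

X = [7, 5.7071-4.2929i, -2-5i, 4.2929+5.7071i, -7, 4.2929-5.7071i, -2+5i, 5.7071+4.2929i]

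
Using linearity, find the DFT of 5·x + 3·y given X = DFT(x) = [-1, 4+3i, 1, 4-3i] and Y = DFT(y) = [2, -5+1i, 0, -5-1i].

By linearity: DFT(5x + 3y) = 5·DFT(x) + 3·DFT(y)
= 5·[-1, 4+3i, 1, 4-3i] + 3·[2, -5+1i, 0, -5-1i]

Computing element-wise:
Z[0] = 5·(-1) + 3·(2) = 1
Z[1] = 5·(4+3i) + 3·(-5+1i) = 5+18i
Z[2] = 5·(1) + 3·(0) = 5
Z[3] = 5·(4-3i) + 3·(-5-1i) = 5-18i

DFT(5x + 3y) = 5·X + 3·Y = [1, 5+18i, 5, 5-18i]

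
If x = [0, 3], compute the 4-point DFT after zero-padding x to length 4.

Original 2-point DFT: [3, -3]
Zero-padded 4-point DFT provides frequency interpolation.

DFT_4([x, 0, ...]) = [3, -3i, -3, 3i]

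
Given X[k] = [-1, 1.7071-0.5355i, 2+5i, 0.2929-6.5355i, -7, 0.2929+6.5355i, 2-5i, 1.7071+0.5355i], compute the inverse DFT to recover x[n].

x[n] = (1/8) Σ(k=0 to 7) X[k] · e^(2πikn/8)

Computing each x[n]:
x[0] = 0
x[1] = 1
x[2] = -3
x[3] = 3
x[4] = -1
x[5] = -2
x[6] = 0
x[7] = 1

x = [0, 1, -3, 3, -1, -2, 0, 1]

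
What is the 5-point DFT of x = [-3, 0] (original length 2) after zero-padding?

Original 2-point DFT: [-3, -3]
Zero-padded 5-point DFT provides frequency interpolation.

DFT_5([x, 0, ...]) = [-3, -3, -3, -3, -3]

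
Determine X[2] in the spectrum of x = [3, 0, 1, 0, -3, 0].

X[2] = Σ(n=0 to 5) x[n] · ω_6^(2n) where ω_6 = e^(-2πi/6)
= (3)·ω_6^0 + (0)·ω_6^2 + (1)·ω_6^4 + (0)·ω_6^6 + (-3)·ω_6^8 + (0)·ω_6^10

X[2] = 4.0000+3.4641i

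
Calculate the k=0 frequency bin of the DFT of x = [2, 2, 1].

X[0] = Σ(n=0 to 2) x[n] · ω_3^0 = Σ x[n]
= (2) + (2) + (1)

X[0] = 5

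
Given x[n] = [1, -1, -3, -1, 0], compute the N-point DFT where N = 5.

X[k] = Σ(n=0 to 4) x[n] · ω_5^(nk)
where ω_5 = e^(-2πi/5)

Computing each X[k]:
X[0] = -4
X[1] = 3.9271+2.1266i
X[2] = 0.5729-1.3143i
X[3] = 0.5729+1.3143i
X[4] = 3.9271-2.1266i

X = [-4, 3.9271+2.1266i, 0.5729-1.3143i, 0.5729+1.3143i, 3.9271-2.1266i]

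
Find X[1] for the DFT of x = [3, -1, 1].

X[1] = Σ(n=0 to 2) x[n] · ω_3^(1n) where ω_3 = e^(-2πi/3)
= (3)·ω_3^0 + (-1)·ω_3^1 + (1)·ω_3^2

X[1] = 3.0000+1.7321i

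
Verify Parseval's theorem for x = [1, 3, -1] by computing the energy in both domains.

Time domain:
Σ|x[n]|² = |1|² + |3|² + |-1|² = 11.0000

Frequency domain:
(1/3)Σ|X[k]|² = (1/3)(|3|² + |-3.4641i|² + |3.4641i|²) = (1/3)·33.0000 = 11.0000

Both sides agree, confirming Parseval's theorem.

Σ|x[n]|² = (1/N)Σ|X[k]|² = 11.0000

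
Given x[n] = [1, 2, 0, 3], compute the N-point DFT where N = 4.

X[k] = Σ(n=0 to 3) x[n] · ω_4^(nk)
where ω_4 = e^(-2πi/4)

Computing each X[k]:
X[0] = 6
X[1] = 1+1i
X[2] = -4
X[3] = 1-1i

X = [6, 1+1i, -4, 1-1i]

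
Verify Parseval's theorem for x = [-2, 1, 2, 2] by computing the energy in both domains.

Time domain:
Σ|x[n]|² = |-2|² + |1|² + |2|² + |2|² = 13.0000

Frequency domain:
(1/4)Σ|X[k]|² = (1/4)(|3|² + |-4+1i|² + |-3|² + |-4-1i|²) = (1/4)·52.0000 = 13.0000

Both sides agree, confirming Parseval's theorem.

Σ|x[n]|² = (1/N)Σ|X[k]|² = 13.0000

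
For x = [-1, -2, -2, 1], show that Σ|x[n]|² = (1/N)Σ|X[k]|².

Time domain:
Σ|x[n]|² = |-1|² + |-2|² + |-2|² + |1|² = 10.0000

Frequency domain:
(1/4)Σ|X[k]|² = (1/4)(|-4|² + |1+3i|² + |-2|² + |1-3i|²) = (1/4)·40.0000 = 10.0000

Both sides agree, confirming Parseval's theorem.

Σ|x[n]|² = (1/N)Σ|X[k]|² = 10.0000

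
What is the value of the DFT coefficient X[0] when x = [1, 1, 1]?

X[0] = Σ(n=0 to 2) x[n] · ω_3^0 = Σ x[n]
= (1) + (1) + (1)

X[0] = 3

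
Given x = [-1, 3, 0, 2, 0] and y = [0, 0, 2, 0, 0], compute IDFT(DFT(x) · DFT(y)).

(x ⊛ y)[n] = Σ(m=0 to 4) x[m] · y[(n-m) mod 5]

Computing each output sample:
(x ⊛ y)[0] = 4
(x ⊛ y)[1] = 0
(x ⊛ y)[2] = -2
(x ⊛ y)[3] = 6
(x ⊛ y)[4] = 0

x ⊛ y = [4, 0, -2, 6, 0]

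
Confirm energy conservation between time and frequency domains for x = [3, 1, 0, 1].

Time domain:
Σ|x[n]|² = |3|² + |1|² + |0|² + |1|² = 11.0000

Frequency domain:
(1/4)Σ|X[k]|² = (1/4)(|5|² + |3|² + |1|² + |3|²) = (1/4)·44.0000 = 11.0000

Both sides agree, confirming Parseval's theorem.

Σ|x[n]|² = (1/N)Σ|X[k]|² = 11.0000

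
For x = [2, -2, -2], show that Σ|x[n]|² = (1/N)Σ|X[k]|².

Time domain:
Σ|x[n]|² = |2|² + |-2|² + |-2|² = 12.0000

Frequency domain:
(1/3)Σ|X[k]|² = (1/3)(|-2|² + |4|² + |4|²) = (1/3)·36.0000 = 12.0000

Both sides agree, confirming Parseval's theorem.

Σ|x[n]|² = (1/N)Σ|X[k]|² = 12.0000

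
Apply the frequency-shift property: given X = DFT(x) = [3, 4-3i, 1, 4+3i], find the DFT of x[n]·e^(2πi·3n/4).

Modulation property: DFT(ω_4^(-3n)·x[n]) = X[(k-3) mod 4], so circularly shift X by 3 positions.

X[k-3] = [4-3i, 1, 4+3i, 3]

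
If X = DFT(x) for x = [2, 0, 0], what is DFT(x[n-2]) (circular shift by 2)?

Time shift by 2: X_shifted[k] = ω_3^(2k) · X[k]
Shifted x = [0, 0, 2]

DFT(x[n-2]) = [2, -1.0000+1.7321i, -1.0000-1.7321i]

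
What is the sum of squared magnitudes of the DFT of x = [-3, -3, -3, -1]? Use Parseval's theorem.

Parseval: Σ|x[n]|² = (1/N)Σ|X[k]|², so Σ|X[k]|² = N·Σ|x[n]|² = 4·28.0000

Σ|X[k]|² = N·Σ|x[n]|² = 4·28.0000 = 112.0000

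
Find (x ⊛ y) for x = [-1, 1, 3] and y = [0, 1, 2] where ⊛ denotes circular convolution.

(x ⊛ y)[n] = Σ(m=0 to 2) x[m] · y[(n-m) mod 3]

Computing each output sample:
(x ⊛ y)[0] = 5
(x ⊛ y)[1] = 5
(x ⊛ y)[2] = -1

x ⊛ y = [5, 5, -1]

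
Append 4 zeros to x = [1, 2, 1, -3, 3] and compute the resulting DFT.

Original 5-point DFT: [4, 4.1631-1.4001i, -3.6631+4.3920i, -3.6631-4.3920i, 4.1631+1.4001i]
Zero-padded 9-point DFT provides frequency interpolation.

DFT_9([x, 0, ...]) = [4, 1.3867-0.6984i, 4.2057-2.9813i, -5.0000-3.4641i, 1.9076+5.5112i, 1.9076-5.5112i, -5.0000+3.4641i, 4.2057+2.9813i, 1.3867+0.6984i]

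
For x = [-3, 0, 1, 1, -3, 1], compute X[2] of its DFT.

X[2] = Σ(n=0 to 5) x[n] · ω_6^(2n) where ω_6 = e^(-2πi/6)
= (-3)·ω_6^0 + (0)·ω_6^2 + (1)·ω_6^4 + (1)·ω_6^6 + (-3)·ω_6^8 + (1)·ω_6^10

X[2] = -1.5000+4.3301i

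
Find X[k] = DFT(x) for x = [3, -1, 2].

X[k] = Σ(n=0 to 2) x[n] · ω_3^(nk)
where ω_3 = e^(-2πi/3)

Computing each X[k]:
X[0] = 4
X[1] = 2.5000+2.5981i
X[2] = 2.5000-2.5981i

X = [4, 2.5000+2.5981i, 2.5000-2.5981i]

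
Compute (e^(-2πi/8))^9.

Since ω_8^8 = 1, powers reduce modulo 8.
9 mod 8 = 1
So ω_8^9 = ω_8^1 = e^(-2πi·1/8)

ω_8^9 = ω_8^1 = 0.7071-0.7071i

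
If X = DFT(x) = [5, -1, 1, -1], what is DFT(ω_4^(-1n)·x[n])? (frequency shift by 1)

Modulation property: DFT(ω_4^(-1n)·x[n]) = X[(k-1) mod 4], so circularly shift X by 1 positions.

X[k-1] = [-1, 5, -1, 1]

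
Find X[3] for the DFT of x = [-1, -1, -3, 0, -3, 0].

X[3] = Σ(n=0 to 5) x[n] · ω_6^(3n) where ω_6 = e^(-2πi/6)
= (-1)·ω_6^0 + (-1)·ω_6^3 + (-3)·ω_6^6 + (0)·ω_6^9 + (-3)·ω_6^12 + (0)·ω_6^15

X[3] = -6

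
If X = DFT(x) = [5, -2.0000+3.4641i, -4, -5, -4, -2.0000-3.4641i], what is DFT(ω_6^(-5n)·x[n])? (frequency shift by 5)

Modulation property: DFT(ω_6^(-5n)·x[n]) = X[(k-5) mod 6], so circularly shift X by 5 positions.

X[k-5] = [-2.0000+3.4641i, -4, -5, -4, -2.0000-3.4641i, 5]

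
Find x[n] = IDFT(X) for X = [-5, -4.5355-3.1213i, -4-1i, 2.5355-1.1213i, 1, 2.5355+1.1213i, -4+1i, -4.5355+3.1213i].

x[n] = (1/8) Σ(k=0 to 7) X[k] · e^(2πikn/8)

Computing each x[n]:
x[0] = -2
x[1] = -1
x[2] = 1
x[3] = 1
x[4] = -1
x[5] = 0
x[6] = 0
x[7] = -3

x = [-2, -1, 1, 1, -1, 0, 0, -3]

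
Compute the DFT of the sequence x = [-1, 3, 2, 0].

X[k] = Σ(n=0 to 3) x[n] · ω_4^(nk)
where ω_4 = e^(-2πi/4)

Computing each X[k]:
X[0] = 4
X[1] = -3-3i
X[2] = -2
X[3] = -3+3i

X = [4, -3-3i, -2, -3+3i]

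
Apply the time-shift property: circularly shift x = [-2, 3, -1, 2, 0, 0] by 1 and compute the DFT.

Time shift by 1: X_shifted[k] = ω_6^(1k) · X[k]
Shifted x = [0, -2, 3, -1, 2, 0]

DFT(x[n-1]) = [2, -2.5000+0.8660i, -2.5000+2.5981i, 8, -2.5000-2.5981i, -2.5000-0.8660i]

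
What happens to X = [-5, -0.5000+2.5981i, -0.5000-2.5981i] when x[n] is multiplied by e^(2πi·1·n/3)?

Modulation property: DFT(ω_3^(-1n)·x[n]) = X[(k-1) mod 3], so circularly shift X by 1 positions.

X[k-1] = [-0.5000-2.5981i, -5, -0.5000+2.5981i]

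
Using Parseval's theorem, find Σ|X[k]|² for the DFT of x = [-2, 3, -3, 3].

Parseval: Σ|x[n]|² = (1/N)Σ|X[k]|², so Σ|X[k]|² = N·Σ|x[n]|² = 4·31.0000

Σ|X[k]|² = N·Σ|x[n]|² = 4·31.0000 = 124.0000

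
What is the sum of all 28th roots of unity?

Sum of all nth roots of unity equals 0 for n > 1 (geometric series with r ≠ 1).

0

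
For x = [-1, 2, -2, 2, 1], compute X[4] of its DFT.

X[4] = Σ(n=0 to 4) x[n] · ω_5^(4n) where ω_5 = e^(-2πi/5)
= (-1)·ω_5^0 + (2)·ω_5^4 + (-2)·ω_5^8 + (2)·ω_5^12 + (1)·ω_5^16

X[4] = -0.0729-1.4001i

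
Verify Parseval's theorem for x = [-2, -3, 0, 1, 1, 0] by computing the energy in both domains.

Time domain:
Σ|x[n]|² = |-2|² + |-3|² + |0|² + |1|² + |1|² + |0|² = 15.0000

Frequency domain:
(1/6)Σ|X[k]|² = (1/6)(|-3|² + |-5.0000+3.4641i|² + |1.7321i|² + |1|² + |-1.7321i|² + |-5.0000-3.4641i|²) = (1/6)·90.0000 = 15.0000

Both sides agree, confirming Parseval's theorem.

Σ|x[n]|² = (1/N)Σ|X[k]|² = 15.0000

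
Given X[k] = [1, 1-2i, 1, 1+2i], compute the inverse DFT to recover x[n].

x[n] = (1/4) Σ(k=0 to 3) X[k] · e^(2πikn/4)

Computing each x[n]:
x[0] = 1
x[1] = 1
x[2] = 0
x[3] = -1

x = [1, 1, 0, -1]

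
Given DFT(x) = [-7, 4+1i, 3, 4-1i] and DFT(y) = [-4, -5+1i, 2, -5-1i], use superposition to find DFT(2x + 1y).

By linearity: DFT(2x + 1y) = 2·DFT(x) + 1·DFT(y)
= 2·[-7, 4+1i, 3, 4-1i] + 1·[-4, -5+1i, 2, -5-1i]

Computing element-wise:
Z[0] = 2·(-7) + 1·(-4) = -18
Z[1] = 2·(4+1i) + 1·(-5+1i) = 3+3i
Z[2] = 2·(3) + 1·(2) = 8
Z[3] = 2·(4-1i) + 1·(-5-1i) = 3-3i

DFT(2x + 1y) = 2·X + 1·Y = [-18, 3+3i, 8, 3-3i]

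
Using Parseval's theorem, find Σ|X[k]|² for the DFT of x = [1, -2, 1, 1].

Parseval: Σ|x[n]|² = (1/N)Σ|X[k]|², so Σ|X[k]|² = N·Σ|x[n]|² = 4·7.0000

Σ|X[k]|² = N·Σ|x[n]|² = 4·7.0000 = 28.0000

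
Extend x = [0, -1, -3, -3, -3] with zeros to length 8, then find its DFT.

Original 5-point DFT: [-10, 3.6180-1.9021i, 1.3820-1.1756i, 1.3820+1.1756i, 3.6180+1.9021i]
Zero-padded 8-point DFT provides frequency interpolation.

DFT_8([x, 0, ...]) = [-10, 4.4142+5.8284i, -2i, 1.5858-0.1716i, -2, 1.5858+0.1716i, 2i, 4.4142-5.8284i]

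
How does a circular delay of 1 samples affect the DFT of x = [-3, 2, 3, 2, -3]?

Time shift by 1: X_shifted[k] = ω_5^(1k) · X[k]
Shifted x = [-3, -3, 2, 3, 2]

DFT(x[n-1]) = [1, -7.3541+5.3431i, -0.6459+1.9879i, -0.6459-1.9879i, -7.3541-5.3431i]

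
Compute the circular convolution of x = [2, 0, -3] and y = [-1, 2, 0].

(x ⊛ y)[n] = Σ(m=0 to 2) x[m] · y[(n-m) mod 3]

Computing each output sample:
(x ⊛ y)[0] = -8
(x ⊛ y)[1] = 4
(x ⊛ y)[2] = 3

x ⊛ y = [-8, 4, 3]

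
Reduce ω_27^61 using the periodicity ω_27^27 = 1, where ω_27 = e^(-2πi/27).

Since ω_27^27 = 1, powers reduce modulo 27.
61 mod 27 = 7
So ω_27^61 = ω_27^7 = e^(-2πi·7/27)

ω_27^61 = ω_27^7 = -0.0581-0.9983i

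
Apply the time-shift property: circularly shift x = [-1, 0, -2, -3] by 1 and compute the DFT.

Time shift by 1: X_shifted[k] = ω_4^(1k) · X[k]
Shifted x = [-3, -1, 0, -2]

DFT(x[n-1]) = [-6, -3-1i, 0, -3+1i]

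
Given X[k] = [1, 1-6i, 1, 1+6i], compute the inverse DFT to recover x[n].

x[n] = (1/4) Σ(k=0 to 3) X[k] · e^(2πikn/4)

Computing each x[n]:
x[0] = 1
x[1] = 3
x[2] = 0
x[3] = -3

x = [1, 3, 0, -3]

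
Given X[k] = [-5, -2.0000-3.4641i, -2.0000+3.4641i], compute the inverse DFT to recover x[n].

x[n] = (1/3) Σ(k=0 to 2) X[k] · e^(2πikn/3)

Computing each x[n]:
x[0] = -3
x[1] = 1
x[2] = -3

x = [-3, 1, -3]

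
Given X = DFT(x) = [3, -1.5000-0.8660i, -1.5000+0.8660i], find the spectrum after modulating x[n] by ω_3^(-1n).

Modulation property: DFT(ω_3^(-1n)·x[n]) = X[(k-1) mod 3], so circularly shift X by 1 positions.

X[k-1] = [-1.5000+0.8660i, 3, -1.5000-0.8660i]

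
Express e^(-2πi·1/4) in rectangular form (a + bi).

ω_4^1 = e^(-2πi·1/4)
= cos(-2π·1/4) + i·sin(-2π·1/4)
= cos(-2π/4) + i·sin(-2π/4)

ω_4^1 = cos(-2π/4) + i·sin(-2π/4) = -1i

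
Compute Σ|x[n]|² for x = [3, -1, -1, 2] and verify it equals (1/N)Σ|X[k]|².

Time domain:
Σ|x[n]|² = |3|² + |-1|² + |-1|² + |2|² = 15.0000

Frequency domain:
(1/4)Σ|X[k]|² = (1/4)(|3|² + |4+3i|² + |1|² + |4-3i|²) = (1/4)·60.0000 = 15.0000

Both sides agree, confirming Parseval's theorem.

Σ|x[n]|² = (1/N)Σ|X[k]|² = 15.0000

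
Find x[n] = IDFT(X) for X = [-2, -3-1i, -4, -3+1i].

x[n] = (1/4) Σ(k=0 to 3) X[k] · e^(2πikn/4)

Computing each x[n]:
x[0] = -3
x[1] = 1
x[2] = 0
x[3] = 0

x = [-3, 1, 0, 0]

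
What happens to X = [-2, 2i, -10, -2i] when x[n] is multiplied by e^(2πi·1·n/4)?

Modulation property: DFT(ω_4^(-1n)·x[n]) = X[(k-1) mod 4], so circularly shift X by 1 positions.

X[k-1] = [-2i, -2, 2i, -10]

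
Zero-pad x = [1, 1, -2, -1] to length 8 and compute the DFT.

Original 4-point DFT: [-1, 3-2i, -1, 3+2i]
Zero-padded 8-point DFT provides frequency interpolation.

DFT_8([x, 0, ...]) = [-1, 2.4142+2.0000i, 3-2i, -0.4142-2.0000i, -1, -0.4142+2.0000i, 3+2i, 2.4142-2.0000i]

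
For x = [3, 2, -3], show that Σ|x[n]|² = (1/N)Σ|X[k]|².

Time domain:
Σ|x[n]|² = |3|² + |2|² + |-3|² = 22.0000

Frequency domain:
(1/3)Σ|X[k]|² = (1/3)(|2|² + |3.5000-4.3301i|² + |3.5000+4.3301i|²) = (1/3)·66.0000 = 22.0000

Both sides agree, confirming Parseval's theorem.

Σ|x[n]|² = (1/N)Σ|X[k]|² = 22.0000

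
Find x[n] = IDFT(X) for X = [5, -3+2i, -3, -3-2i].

x[n] = (1/4) Σ(k=0 to 3) X[k] · e^(2πikn/4)

Computing each x[n]:
x[0] = -1
x[1] = 1
x[2] = 2
x[3] = 3

x = [-1, 1, 2, 3]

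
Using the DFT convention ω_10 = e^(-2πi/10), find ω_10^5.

ω_10^5 = e^(-2πi·5/10)
= cos(-2π·5/10) + i·sin(-2π·5/10)
= cos(-10π/10) + i·sin(-10π/10)

ω_10^5 = cos(-10π/10) + i·sin(-10π/10) = -1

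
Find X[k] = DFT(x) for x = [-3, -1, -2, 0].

X[k] = Σ(n=0 to 3) x[n] · ω_4^(nk)
where ω_4 = e^(-2πi/4)

Computing each X[k]:
X[0] = -6
X[1] = -1+1i
X[2] = -4
X[3] = -1-1i

X = [-6, -1+1i, -4, -1-1i]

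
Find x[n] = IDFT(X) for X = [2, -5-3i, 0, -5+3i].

x[n] = (1/4) Σ(k=0 to 3) X[k] · e^(2πikn/4)

Computing each x[n]:
x[0] = -2
x[1] = 2
x[2] = 3
x[3] = -1

x = [-2, 2, 3, -1]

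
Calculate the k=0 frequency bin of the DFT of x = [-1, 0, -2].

X[0] = Σ(n=0 to 2) x[n] · ω_3^0 = Σ x[n]
= (-1) + (0) + (-2)

X[0] = -3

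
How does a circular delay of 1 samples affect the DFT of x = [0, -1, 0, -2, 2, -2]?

Time shift by 1: X_shifted[k] = ω_6^(1k) · X[k]
Shifted x = [-2, 0, -1, 0, -2, 2]

DFT(x[n-1]) = [-3, 0.5000+0.8660i, -1.5000+2.5981i, -7, -1.5000-2.5981i, 0.5000-0.8660i]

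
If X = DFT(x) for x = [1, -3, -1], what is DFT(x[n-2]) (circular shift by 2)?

Time shift by 2: X_shifted[k] = ω_3^(2k) · X[k]
Shifted x = [-3, -1, 1]

DFT(x[n-2]) = [-3, -3.0000+1.7321i, -3.0000-1.7321i]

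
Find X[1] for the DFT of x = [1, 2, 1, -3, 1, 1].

X[1] = Σ(n=0 to 5) x[n] · ω_6^(1n) where ω_6 = e^(-2πi/6)
= (1)·ω_6^0 + (2)·ω_6^1 + (1)·ω_6^2 + (-3)·ω_6^3 + (1)·ω_6^4 + (1)·ω_6^5

X[1] = 4.5000-0.8660i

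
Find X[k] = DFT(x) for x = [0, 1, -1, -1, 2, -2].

X[k] = Σ(n=0 to 5) x[n] · ω_6^(nk)
where ω_6 = e^(-2πi/6)

Computing each X[k]:
X[0] = -1
X[1] = 0
X[2] = -1.0000-5.1962i
X[3] = 3
X[4] = -1.0000+5.1962i
X[5] = 0

X = [-1, 0, -1.0000-5.1962i, 3, -1.0000+5.1962i, 0]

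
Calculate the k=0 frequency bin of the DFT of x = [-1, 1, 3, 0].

X[0] = Σ(n=0 to 3) x[n] · ω_4^0 = Σ x[n]
= (-1) + (1) + (3) + (0)

X[0] = 3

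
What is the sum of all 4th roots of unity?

Sum of all nth roots of unity equals 0 for n > 1 (geometric series with r ≠ 1).

0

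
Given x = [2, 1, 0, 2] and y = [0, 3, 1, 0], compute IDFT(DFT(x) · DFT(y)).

(x ⊛ y)[n] = Σ(m=0 to 3) x[m] · y[(n-m) mod 4]

Computing each output sample:
(x ⊛ y)[0] = 6
(x ⊛ y)[1] = 8
(x ⊛ y)[2] = 5
(x ⊛ y)[3] = 1

x ⊛ y = [6, 8, 5, 1]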